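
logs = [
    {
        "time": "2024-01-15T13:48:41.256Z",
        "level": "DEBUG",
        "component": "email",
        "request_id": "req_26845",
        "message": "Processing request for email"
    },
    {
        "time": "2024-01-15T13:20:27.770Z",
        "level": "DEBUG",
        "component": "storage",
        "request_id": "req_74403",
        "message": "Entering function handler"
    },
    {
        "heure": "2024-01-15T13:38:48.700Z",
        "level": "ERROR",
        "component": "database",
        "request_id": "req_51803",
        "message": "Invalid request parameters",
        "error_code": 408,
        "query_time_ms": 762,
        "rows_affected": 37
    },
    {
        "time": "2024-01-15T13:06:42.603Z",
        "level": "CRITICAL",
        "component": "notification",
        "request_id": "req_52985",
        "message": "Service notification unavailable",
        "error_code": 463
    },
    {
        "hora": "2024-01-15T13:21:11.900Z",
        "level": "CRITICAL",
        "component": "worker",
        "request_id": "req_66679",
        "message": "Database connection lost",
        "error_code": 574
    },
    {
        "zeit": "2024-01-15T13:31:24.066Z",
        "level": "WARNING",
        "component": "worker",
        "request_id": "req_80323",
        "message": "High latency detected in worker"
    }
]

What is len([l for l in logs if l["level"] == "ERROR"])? 1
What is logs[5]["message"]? "High latency detected in worker"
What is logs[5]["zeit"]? "2024-01-15T13:31:24.066Z"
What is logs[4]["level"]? "CRITICAL"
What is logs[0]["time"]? "2024-01-15T13:48:41.256Z"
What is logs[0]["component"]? "email"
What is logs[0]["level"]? "DEBUG"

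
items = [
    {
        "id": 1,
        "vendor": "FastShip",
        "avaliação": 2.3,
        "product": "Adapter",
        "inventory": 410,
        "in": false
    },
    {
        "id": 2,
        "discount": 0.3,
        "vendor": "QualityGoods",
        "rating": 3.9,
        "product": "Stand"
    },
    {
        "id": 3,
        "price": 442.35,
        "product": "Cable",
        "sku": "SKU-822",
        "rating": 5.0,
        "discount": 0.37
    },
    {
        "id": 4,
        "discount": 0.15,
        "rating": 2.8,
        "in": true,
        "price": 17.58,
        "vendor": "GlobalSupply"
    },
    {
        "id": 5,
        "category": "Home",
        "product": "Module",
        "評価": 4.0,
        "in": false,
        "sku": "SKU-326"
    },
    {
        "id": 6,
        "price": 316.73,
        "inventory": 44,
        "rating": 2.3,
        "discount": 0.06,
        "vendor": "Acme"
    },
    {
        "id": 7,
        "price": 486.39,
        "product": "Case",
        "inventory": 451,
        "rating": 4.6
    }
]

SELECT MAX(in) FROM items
True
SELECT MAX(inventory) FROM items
451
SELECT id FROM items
[1, 2, 3, 4, 5, 6, 7]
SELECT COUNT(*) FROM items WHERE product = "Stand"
1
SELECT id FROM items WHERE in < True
[1, 5]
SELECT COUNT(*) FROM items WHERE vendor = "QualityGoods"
1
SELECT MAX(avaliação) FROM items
2.3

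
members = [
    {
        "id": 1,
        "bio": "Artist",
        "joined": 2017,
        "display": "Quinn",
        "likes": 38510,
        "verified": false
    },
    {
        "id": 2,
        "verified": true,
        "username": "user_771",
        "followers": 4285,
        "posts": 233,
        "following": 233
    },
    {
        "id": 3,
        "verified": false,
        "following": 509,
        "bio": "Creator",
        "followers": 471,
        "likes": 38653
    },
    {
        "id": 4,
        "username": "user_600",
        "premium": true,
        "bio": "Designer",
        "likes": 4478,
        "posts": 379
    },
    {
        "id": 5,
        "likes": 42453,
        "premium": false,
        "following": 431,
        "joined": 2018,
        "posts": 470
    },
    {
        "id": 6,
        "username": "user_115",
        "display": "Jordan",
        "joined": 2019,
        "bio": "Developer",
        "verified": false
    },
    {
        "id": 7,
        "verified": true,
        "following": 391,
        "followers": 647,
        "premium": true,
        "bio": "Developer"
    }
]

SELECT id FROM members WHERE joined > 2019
[]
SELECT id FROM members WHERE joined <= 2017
[1]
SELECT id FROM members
[1, 2, 3, 4, 5, 6, 7]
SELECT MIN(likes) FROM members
4478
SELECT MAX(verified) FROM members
True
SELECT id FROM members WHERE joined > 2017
[5, 6]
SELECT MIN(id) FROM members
1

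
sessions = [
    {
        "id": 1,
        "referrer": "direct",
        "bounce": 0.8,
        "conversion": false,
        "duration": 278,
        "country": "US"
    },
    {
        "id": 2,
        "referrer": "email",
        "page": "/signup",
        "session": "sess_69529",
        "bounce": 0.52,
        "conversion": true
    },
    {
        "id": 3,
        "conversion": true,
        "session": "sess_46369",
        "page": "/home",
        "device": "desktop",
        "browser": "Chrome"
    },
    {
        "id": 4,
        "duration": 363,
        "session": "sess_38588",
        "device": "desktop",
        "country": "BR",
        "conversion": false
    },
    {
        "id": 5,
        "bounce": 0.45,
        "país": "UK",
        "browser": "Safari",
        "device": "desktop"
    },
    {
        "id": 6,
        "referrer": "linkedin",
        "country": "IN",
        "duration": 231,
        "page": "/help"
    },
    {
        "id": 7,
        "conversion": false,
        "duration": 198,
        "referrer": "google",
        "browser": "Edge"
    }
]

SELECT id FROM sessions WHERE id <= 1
[1]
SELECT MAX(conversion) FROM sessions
True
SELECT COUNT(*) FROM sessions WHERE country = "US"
1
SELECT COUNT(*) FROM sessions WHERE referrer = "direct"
1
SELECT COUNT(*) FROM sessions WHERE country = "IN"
1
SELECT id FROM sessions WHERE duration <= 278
[1, 6, 7]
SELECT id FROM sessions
[1, 2, 3, 4, 5, 6, 7]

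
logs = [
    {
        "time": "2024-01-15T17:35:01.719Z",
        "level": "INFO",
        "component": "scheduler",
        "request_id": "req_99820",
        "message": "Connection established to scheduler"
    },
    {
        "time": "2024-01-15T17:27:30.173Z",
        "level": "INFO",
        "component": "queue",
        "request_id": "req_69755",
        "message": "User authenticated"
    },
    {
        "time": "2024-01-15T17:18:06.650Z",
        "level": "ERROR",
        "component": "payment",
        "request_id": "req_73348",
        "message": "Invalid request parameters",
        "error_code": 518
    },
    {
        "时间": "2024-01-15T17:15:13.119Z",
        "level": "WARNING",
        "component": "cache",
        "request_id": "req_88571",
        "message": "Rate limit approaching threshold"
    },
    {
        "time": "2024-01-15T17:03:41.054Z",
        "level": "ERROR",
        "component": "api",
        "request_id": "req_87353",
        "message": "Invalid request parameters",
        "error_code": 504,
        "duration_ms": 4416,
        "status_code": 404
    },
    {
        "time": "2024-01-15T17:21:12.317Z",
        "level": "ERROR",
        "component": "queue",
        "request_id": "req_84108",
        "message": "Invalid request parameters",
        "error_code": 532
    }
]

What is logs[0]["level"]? "INFO"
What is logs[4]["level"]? "ERROR"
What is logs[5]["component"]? "queue"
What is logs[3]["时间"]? "2024-01-15T17:15:13.119Z"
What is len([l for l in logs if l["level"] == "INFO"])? 2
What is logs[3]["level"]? "WARNING"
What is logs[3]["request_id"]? "req_88571"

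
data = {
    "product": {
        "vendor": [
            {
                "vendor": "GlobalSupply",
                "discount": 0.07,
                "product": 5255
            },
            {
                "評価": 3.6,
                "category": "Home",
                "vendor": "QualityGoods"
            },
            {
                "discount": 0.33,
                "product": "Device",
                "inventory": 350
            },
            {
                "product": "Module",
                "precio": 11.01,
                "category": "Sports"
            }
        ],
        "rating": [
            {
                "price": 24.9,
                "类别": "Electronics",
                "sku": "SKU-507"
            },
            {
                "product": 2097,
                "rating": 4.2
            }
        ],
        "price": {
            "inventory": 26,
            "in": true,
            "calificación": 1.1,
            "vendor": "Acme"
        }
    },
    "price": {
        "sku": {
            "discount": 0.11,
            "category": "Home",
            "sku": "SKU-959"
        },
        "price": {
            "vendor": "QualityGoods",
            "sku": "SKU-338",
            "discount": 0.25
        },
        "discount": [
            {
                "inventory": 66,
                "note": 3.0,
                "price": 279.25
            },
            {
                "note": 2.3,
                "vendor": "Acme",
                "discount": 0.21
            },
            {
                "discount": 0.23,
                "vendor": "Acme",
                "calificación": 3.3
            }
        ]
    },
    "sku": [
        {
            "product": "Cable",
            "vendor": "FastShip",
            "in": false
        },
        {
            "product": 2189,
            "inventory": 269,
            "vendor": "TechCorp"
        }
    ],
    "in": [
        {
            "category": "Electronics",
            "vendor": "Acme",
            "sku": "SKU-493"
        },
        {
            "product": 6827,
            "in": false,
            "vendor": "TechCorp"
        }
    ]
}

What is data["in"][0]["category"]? "Electronics"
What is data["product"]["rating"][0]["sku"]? "SKU-507"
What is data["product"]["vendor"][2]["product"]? "Device"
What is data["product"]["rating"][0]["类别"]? "Electronics"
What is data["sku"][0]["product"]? "Cable"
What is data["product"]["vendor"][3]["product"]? "Module"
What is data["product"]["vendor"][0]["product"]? 5255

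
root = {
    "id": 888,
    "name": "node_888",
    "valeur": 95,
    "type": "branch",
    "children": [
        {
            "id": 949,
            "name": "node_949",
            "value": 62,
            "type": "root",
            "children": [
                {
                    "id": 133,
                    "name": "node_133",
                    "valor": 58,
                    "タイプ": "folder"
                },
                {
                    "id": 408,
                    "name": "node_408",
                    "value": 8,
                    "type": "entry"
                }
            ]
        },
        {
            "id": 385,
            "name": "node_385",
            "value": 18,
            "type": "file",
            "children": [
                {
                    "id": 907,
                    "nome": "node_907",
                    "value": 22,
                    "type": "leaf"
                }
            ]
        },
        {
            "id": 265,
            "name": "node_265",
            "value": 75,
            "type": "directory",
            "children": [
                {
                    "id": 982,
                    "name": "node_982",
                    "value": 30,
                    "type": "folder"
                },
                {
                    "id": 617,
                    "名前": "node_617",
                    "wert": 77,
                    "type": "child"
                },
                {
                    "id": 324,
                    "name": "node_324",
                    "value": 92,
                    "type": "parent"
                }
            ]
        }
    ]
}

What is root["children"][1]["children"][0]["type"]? "leaf"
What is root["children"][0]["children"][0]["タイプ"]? "folder"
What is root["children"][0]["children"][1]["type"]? "entry"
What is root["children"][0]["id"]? 949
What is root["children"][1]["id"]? 385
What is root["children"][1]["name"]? "node_385"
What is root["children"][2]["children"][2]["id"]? 324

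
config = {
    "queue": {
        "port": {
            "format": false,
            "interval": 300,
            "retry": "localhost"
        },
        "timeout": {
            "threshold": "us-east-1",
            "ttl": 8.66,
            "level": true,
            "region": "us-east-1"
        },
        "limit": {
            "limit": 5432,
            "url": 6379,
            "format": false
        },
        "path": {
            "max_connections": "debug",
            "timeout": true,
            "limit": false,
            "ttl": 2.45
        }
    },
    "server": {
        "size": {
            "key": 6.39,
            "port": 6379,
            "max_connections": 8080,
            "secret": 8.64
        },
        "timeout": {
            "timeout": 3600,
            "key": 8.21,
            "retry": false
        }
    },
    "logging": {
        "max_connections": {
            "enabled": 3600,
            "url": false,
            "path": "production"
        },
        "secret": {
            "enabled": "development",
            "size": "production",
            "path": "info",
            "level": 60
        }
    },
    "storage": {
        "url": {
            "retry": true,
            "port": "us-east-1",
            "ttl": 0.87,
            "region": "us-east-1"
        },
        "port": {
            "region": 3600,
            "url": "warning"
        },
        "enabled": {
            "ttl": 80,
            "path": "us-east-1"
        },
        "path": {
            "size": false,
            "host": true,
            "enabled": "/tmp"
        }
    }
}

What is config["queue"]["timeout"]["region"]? "us-east-1"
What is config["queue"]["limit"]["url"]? 6379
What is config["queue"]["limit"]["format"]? False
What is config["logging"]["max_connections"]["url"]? False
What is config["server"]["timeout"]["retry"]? False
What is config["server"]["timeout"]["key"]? 8.21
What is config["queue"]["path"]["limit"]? False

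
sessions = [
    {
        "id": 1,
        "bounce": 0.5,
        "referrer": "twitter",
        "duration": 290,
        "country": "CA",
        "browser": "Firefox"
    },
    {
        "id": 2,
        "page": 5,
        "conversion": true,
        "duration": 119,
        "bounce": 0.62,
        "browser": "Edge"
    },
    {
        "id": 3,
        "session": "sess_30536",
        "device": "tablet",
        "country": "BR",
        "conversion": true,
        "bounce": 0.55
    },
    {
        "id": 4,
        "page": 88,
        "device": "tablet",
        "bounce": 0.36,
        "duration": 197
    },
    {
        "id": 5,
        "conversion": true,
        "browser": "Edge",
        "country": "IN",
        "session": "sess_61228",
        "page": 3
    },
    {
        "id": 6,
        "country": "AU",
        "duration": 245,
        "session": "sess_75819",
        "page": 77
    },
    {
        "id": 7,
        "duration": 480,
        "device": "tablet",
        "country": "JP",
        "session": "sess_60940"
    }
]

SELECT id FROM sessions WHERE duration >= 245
[1, 6, 7]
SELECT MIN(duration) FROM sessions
119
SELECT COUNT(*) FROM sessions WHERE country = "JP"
1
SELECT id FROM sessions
[1, 2, 3, 4, 5, 6, 7]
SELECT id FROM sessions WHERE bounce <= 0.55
[1, 3, 4]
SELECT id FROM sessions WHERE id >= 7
[7]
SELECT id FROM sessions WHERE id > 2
[3, 4, 5, 6, 7]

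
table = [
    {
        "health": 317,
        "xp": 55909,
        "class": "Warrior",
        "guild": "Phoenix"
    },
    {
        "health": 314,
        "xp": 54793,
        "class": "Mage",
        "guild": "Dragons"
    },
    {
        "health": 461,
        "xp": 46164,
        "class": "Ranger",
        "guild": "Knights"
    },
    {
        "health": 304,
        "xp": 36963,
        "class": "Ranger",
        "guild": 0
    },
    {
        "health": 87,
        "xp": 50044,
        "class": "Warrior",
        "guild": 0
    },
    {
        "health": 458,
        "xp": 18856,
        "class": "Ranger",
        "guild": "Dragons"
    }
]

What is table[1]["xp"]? 54793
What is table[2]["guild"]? "Knights"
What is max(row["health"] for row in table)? 461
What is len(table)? 6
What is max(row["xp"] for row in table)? 55909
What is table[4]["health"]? 87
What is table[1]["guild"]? "Dragons"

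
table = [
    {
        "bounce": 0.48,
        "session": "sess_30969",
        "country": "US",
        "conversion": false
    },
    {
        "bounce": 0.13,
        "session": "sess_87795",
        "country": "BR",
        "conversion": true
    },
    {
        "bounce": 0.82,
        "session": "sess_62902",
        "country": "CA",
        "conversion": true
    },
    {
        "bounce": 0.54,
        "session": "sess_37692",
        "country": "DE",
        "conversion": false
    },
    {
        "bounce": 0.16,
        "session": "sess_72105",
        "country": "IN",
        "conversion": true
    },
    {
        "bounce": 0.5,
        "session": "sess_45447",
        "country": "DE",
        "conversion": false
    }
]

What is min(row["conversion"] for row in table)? False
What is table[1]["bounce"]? 0.13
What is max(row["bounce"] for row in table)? 0.82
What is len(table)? 6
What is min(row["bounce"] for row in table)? 0.13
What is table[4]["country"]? "IN"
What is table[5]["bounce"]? 0.5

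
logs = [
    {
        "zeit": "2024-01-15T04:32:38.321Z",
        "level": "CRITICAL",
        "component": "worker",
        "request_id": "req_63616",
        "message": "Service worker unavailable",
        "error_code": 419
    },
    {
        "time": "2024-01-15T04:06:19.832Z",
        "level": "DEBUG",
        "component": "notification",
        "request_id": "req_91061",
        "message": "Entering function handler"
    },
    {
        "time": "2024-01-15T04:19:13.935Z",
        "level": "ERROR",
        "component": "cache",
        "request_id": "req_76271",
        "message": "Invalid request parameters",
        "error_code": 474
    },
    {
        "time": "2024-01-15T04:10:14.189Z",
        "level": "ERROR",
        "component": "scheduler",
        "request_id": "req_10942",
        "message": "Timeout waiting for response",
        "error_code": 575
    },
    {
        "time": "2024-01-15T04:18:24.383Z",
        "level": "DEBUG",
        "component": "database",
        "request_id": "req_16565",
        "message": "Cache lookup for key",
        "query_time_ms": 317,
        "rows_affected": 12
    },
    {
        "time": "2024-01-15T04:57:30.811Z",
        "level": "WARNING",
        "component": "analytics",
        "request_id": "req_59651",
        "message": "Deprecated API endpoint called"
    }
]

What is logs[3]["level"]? "ERROR"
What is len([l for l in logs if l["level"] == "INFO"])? 0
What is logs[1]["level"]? "DEBUG"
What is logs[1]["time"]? "2024-01-15T04:06:19.832Z"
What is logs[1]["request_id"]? "req_91061"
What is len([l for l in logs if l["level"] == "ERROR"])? 2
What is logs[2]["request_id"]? "req_76271"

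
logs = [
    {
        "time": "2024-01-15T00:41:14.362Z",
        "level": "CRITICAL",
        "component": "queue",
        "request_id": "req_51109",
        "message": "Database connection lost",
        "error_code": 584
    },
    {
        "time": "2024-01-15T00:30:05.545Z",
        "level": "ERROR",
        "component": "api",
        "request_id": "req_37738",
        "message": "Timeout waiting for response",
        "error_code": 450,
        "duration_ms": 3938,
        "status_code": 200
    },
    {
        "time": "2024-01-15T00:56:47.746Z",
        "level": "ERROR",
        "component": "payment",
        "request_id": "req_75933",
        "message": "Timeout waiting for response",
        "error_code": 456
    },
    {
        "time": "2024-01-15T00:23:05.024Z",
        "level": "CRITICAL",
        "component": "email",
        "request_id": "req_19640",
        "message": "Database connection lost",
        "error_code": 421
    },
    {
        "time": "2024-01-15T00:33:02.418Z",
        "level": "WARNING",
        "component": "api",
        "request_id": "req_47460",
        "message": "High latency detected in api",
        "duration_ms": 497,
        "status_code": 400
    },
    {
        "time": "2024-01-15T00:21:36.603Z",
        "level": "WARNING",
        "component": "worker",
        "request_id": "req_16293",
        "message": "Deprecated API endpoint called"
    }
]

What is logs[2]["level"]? "ERROR"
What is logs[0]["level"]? "CRITICAL"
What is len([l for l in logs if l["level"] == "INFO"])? 0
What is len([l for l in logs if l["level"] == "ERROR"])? 2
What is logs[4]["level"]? "WARNING"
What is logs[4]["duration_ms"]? 497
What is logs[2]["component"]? "payment"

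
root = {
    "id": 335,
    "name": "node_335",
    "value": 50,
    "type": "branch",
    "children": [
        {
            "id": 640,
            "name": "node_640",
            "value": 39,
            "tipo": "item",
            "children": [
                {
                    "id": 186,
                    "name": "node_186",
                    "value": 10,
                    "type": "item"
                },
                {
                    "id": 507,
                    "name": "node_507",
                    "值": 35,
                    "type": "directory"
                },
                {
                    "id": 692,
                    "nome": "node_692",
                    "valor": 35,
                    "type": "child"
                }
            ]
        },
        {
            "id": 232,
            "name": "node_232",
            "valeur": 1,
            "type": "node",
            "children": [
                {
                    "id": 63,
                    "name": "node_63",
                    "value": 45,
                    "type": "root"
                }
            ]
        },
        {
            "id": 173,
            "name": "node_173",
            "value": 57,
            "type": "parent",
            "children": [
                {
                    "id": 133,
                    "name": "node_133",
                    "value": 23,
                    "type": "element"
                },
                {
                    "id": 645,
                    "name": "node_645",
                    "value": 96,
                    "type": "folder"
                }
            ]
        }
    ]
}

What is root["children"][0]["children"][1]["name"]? "node_507"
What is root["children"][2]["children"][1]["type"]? "folder"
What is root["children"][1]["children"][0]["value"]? 45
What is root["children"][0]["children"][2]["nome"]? "node_692"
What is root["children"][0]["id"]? 640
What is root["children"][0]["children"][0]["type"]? "item"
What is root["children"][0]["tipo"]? "item"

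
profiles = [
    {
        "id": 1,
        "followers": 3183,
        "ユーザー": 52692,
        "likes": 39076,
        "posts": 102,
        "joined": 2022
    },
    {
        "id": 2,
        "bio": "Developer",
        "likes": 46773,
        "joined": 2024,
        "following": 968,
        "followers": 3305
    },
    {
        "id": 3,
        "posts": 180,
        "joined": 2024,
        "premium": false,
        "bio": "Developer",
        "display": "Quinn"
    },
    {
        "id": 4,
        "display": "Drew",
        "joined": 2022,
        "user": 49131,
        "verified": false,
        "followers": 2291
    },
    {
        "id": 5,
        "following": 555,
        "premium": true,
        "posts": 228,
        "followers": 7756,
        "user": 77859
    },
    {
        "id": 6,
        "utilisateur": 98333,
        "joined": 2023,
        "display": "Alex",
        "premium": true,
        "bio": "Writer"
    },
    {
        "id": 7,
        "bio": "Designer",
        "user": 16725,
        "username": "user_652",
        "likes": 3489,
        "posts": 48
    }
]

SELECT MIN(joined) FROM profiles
2022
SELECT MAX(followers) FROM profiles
7756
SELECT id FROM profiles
[1, 2, 3, 4, 5, 6, 7]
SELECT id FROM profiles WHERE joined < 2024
[1, 4, 6]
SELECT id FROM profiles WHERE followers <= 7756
[1, 2, 4, 5]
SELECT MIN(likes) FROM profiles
3489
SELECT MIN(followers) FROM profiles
2291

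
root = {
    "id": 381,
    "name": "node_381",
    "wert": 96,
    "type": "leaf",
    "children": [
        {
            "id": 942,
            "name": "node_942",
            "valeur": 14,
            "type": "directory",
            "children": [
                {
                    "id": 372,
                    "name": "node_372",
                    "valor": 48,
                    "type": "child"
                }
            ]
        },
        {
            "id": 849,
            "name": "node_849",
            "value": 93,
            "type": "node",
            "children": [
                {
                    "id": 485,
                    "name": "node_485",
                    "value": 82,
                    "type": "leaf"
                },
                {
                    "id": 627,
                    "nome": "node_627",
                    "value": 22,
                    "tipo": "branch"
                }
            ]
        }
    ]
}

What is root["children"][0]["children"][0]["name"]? "node_372"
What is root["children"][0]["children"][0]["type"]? "child"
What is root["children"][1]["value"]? 93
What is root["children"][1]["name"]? "node_849"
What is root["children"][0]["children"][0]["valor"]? 48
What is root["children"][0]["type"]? "directory"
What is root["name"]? "node_381"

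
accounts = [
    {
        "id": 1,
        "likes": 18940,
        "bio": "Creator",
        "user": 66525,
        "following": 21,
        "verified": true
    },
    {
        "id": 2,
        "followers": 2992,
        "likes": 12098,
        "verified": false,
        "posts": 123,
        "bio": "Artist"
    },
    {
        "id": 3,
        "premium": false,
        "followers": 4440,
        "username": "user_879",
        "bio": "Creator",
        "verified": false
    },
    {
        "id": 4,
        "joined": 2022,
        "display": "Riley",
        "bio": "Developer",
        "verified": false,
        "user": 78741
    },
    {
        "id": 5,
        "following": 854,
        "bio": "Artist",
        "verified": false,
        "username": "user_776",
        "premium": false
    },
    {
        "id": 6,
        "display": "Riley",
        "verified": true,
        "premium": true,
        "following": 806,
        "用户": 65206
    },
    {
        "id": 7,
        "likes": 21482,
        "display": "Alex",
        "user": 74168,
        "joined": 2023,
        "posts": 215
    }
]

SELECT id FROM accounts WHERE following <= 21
[1]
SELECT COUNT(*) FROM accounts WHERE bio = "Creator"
2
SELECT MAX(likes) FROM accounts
21482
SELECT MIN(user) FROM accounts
66525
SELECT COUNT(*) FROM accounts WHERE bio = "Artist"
2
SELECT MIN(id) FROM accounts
1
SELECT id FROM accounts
[1, 2, 3, 4, 5, 6, 7]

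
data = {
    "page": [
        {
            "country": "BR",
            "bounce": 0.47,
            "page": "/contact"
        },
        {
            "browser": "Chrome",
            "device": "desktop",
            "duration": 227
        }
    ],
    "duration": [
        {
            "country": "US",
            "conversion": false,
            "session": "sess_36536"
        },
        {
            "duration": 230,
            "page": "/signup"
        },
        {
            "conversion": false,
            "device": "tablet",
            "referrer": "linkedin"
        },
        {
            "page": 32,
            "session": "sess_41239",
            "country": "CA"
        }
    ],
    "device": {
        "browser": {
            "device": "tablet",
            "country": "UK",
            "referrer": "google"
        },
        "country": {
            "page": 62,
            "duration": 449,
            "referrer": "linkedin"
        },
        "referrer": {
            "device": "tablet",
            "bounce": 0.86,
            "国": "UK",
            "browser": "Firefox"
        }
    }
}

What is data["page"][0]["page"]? "/contact"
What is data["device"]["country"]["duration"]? 449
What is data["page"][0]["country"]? "BR"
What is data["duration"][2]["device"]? "tablet"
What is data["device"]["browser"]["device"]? "tablet"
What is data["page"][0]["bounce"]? 0.47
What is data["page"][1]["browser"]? "Chrome"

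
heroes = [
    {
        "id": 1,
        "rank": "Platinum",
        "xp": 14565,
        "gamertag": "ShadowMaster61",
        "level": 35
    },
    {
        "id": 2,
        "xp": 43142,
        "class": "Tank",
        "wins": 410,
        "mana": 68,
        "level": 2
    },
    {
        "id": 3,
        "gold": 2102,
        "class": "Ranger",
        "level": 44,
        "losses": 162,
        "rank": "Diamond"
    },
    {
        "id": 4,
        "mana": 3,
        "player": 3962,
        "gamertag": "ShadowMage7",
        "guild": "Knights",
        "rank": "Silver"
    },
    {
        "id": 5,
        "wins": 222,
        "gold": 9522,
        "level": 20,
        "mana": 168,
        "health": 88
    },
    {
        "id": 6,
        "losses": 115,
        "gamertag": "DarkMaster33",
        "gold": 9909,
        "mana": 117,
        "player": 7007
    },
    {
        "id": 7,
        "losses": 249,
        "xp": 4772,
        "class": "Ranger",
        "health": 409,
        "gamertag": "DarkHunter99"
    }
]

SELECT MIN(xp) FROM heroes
4772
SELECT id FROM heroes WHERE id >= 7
[7]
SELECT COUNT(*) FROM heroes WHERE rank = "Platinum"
1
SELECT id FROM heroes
[1, 2, 3, 4, 5, 6, 7]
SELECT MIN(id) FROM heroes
1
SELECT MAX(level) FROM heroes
44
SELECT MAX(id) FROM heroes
7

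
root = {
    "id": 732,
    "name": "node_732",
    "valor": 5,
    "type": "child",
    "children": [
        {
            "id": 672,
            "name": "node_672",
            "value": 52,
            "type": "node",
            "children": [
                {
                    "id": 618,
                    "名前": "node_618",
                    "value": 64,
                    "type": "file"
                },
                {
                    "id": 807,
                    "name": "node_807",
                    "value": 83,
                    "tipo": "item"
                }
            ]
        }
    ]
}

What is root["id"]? 732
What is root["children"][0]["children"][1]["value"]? 83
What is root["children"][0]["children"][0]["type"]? "file"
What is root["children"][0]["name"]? "node_672"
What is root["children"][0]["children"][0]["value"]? 64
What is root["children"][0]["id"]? 672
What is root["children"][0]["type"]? "node"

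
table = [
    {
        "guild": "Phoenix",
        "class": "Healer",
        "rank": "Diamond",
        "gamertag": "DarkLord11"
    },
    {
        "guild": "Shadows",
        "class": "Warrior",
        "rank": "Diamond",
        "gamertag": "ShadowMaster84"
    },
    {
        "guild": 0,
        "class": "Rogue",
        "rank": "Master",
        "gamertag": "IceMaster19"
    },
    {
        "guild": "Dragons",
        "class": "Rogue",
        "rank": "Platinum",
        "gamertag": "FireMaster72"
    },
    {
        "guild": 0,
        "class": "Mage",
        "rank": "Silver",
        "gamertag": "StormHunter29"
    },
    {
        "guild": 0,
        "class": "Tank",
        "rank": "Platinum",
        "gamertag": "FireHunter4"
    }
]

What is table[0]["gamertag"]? "DarkLord11"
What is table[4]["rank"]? "Silver"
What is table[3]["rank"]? "Platinum"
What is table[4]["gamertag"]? "StormHunter29"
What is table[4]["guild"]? 0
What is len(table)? 6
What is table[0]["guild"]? "Phoenix"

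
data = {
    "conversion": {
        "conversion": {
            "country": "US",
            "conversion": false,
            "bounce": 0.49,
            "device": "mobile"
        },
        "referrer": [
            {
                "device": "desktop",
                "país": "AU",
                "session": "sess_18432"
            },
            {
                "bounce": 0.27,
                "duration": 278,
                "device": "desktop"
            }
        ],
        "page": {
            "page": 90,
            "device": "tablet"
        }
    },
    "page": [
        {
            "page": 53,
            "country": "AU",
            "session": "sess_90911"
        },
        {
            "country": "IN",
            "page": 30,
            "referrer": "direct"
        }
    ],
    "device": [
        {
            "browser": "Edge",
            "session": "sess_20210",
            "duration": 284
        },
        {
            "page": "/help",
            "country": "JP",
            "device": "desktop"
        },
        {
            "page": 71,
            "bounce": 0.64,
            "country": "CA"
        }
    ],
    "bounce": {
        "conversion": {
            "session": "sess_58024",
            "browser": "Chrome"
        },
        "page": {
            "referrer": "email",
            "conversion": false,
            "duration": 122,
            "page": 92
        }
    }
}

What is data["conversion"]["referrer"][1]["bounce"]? 0.27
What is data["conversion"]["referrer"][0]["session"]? "sess_18432"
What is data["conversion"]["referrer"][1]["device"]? "desktop"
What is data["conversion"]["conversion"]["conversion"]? False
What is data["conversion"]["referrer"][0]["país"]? "AU"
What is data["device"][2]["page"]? 71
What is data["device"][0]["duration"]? 284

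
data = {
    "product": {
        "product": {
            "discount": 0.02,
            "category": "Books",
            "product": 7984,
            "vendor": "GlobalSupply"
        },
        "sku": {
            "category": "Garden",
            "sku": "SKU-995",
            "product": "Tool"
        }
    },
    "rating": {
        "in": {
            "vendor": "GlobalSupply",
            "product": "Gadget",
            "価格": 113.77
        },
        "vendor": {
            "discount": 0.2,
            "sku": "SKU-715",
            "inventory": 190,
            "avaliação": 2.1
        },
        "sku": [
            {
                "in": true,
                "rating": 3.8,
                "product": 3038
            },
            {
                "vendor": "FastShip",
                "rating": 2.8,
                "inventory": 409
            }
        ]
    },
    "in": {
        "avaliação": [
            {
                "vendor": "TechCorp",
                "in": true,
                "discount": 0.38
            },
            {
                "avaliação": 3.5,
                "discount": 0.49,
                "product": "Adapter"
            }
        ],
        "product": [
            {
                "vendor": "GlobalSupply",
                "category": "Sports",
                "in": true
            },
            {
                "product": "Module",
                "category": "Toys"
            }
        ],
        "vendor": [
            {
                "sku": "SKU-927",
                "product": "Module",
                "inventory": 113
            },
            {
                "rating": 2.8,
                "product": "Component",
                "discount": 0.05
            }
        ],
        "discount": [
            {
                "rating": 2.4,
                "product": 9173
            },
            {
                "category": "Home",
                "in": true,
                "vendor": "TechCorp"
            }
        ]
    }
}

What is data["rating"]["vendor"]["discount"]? 0.2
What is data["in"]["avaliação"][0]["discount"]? 0.38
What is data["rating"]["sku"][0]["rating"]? 3.8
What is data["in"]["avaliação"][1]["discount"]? 0.49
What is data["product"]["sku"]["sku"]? "SKU-995"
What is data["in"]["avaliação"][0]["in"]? True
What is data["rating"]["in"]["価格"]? 113.77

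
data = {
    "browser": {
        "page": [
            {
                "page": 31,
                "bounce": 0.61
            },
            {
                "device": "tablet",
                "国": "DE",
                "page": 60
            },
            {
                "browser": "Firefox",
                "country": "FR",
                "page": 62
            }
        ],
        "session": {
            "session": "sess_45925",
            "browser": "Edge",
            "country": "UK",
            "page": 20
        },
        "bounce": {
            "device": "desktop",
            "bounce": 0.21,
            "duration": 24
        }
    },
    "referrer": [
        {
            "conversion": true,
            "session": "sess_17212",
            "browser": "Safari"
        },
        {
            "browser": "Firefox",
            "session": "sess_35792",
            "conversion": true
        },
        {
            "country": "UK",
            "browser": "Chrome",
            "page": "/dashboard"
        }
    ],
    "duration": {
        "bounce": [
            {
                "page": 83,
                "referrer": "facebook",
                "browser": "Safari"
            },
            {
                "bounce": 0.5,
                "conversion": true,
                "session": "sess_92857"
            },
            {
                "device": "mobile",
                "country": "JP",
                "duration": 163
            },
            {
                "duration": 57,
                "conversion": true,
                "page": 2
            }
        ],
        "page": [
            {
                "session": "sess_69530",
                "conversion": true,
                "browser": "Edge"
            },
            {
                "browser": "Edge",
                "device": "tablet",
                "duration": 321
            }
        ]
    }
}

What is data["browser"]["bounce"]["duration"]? 24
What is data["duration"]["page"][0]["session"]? "sess_69530"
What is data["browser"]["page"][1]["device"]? "tablet"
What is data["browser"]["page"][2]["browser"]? "Firefox"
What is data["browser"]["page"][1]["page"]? 60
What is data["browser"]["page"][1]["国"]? "DE"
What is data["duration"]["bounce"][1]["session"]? "sess_92857"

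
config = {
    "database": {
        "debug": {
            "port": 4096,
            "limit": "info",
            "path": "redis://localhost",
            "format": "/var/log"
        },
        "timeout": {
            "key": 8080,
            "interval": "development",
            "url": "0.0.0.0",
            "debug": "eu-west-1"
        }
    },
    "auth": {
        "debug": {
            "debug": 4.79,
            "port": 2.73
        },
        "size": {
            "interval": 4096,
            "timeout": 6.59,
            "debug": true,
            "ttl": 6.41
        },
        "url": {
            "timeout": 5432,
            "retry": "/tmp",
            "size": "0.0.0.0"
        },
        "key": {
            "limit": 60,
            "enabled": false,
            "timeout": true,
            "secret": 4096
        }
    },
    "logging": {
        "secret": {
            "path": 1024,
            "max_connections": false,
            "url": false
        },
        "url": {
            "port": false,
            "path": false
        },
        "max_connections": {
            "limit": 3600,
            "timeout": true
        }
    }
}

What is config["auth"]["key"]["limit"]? 60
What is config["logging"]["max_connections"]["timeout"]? True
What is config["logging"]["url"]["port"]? False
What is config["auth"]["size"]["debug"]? True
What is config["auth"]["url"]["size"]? "0.0.0.0"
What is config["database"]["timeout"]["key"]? 8080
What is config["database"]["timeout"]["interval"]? "development"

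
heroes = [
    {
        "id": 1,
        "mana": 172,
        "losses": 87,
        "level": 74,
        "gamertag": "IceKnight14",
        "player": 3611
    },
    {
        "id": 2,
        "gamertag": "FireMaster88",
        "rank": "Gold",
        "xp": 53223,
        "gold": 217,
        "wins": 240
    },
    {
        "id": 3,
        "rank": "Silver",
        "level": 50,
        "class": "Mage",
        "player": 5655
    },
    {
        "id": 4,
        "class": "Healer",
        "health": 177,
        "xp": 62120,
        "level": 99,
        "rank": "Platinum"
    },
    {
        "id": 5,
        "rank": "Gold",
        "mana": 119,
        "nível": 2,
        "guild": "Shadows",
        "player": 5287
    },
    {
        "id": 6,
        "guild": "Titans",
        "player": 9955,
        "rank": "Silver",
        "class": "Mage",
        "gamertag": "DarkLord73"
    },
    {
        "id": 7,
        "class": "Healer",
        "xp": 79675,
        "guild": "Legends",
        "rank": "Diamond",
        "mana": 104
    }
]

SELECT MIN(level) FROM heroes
50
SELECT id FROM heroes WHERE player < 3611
[]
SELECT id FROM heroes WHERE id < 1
[]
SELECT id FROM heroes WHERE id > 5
[6, 7]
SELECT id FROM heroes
[1, 2, 3, 4, 5, 6, 7]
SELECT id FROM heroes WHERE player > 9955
[]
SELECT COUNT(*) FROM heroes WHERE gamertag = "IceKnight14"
1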